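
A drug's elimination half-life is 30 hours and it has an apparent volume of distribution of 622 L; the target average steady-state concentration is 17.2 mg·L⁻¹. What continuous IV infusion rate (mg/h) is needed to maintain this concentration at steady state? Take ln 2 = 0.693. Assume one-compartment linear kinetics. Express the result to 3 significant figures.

247 mg/h

k = 0.693/30 = 0.02310 h⁻¹, so CL = k·Vd = 0.02310 × 622.0 = 14.37 L/h
Infusion rate = CL × Css = 14.37 × 17.2 = 247.2 mg/h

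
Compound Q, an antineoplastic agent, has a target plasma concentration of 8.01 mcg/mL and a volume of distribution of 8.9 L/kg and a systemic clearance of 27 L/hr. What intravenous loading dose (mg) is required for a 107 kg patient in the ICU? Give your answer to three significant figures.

Vd(total) = 107 kg × 8.9 L/kg = 952.3 L
LD = Vd × C = 952.3 × 8.010 = 7628 mg

7630 mg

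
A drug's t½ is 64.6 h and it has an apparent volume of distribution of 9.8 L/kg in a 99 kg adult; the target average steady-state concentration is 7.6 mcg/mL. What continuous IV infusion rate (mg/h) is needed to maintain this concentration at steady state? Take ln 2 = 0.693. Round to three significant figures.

79.1 mg/h

Vd = 9.8 L/kg × 99 kg = 970.2 L
CL = ln 2 · Vd / t½ = 0.693 × 970.2 / 64.6 = 10.41 L/h
Infusion rate = CL × Css = 10.41 × 7.6 = 79.12 mg/h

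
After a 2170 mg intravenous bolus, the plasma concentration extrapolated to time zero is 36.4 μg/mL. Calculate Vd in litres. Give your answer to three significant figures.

Immediately after an IV bolus, C₀ = Dose / Vd, so Vd = Dose / C₀.
Vd = 2170 / 36.4 = 59.62 L

59.6 L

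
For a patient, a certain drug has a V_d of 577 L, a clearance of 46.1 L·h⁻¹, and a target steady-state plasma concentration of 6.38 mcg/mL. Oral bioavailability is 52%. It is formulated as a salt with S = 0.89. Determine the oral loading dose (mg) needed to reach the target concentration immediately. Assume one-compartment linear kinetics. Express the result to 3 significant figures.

The loading dose fills Vd to the target concentration; clearance is irrelevant here.
LD = Vd × C / F / S = 577.0 × 6.380 / 0.52 / 0.89 = 7954 mg

7950 mg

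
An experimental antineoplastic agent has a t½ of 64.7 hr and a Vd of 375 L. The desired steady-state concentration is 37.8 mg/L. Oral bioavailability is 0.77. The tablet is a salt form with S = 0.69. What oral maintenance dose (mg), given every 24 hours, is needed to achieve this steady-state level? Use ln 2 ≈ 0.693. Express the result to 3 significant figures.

6860 mg

CL = ln 2 · Vd / t½ = 0.693 × 375.0 / 64.7 = 4.017 L/h
D = CL × Css × τ / F / S = 4.017 × 37.8 × 24 / 0.77 / 0.69 = 6859 mg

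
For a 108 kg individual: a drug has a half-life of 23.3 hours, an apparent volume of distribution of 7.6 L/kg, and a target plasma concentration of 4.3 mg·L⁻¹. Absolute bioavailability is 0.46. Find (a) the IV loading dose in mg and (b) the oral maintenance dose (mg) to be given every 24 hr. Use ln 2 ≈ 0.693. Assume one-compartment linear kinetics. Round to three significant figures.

(a) 3530 mg; (b) 5480 mg

Vd = 7.6 L/kg × 108 kg = 820.8 L
LD = Vd × C = 820.8 × 4.3 = 3529 mg
CL = 0.693 × Vd / t½ = 0.693 × 820.8 / 23.3 = 24.41 L/h
D = CL × Css × τ / F = 24.41 × 4.3 × 24 / 0.46 = 5476 mg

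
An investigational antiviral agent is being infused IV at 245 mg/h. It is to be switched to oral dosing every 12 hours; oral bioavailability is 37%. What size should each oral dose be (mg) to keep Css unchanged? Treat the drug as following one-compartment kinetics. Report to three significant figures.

To maintain the same Css, the systemic dosing rate must be unchanged: F·D/τ = infusion rate.
D = rate × τ / F = 245 × 12 / 0.37 = 7946 mg

7950 mg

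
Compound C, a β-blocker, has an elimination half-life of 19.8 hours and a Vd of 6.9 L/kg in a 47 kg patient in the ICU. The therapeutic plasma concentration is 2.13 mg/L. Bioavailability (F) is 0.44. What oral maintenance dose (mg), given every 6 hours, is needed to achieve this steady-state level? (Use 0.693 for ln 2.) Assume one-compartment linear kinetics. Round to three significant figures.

Vd(total) = 47 kg × 6.9 L/kg = 324.3 L
k = 0.693/19.8 = 0.03500 h⁻¹, so CL = k·Vd = 0.03500 × 324.3 = 11.35 L/h
D = CL × Css × τ / F = 11.35 × 2.13 × 6 / 0.44 = 329.7 mg

330 mg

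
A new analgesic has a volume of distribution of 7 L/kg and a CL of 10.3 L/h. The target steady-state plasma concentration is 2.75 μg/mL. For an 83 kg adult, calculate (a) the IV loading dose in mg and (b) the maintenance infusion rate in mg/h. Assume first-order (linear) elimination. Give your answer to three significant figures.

(a) 1600 mg; (b) 28.3 mg/h

Vd = 7 L/kg × 83 kg = 581.0 L
LD = Vd · C_target = 581.0 × 2.75 = 1598 mg
Infusion rate = 10.30 L/h × 2.75 mg/L = 28.33 mg/h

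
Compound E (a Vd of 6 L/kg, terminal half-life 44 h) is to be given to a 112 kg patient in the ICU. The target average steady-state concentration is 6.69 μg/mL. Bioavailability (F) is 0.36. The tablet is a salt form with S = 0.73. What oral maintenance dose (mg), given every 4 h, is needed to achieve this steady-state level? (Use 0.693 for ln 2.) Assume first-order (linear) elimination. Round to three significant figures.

1080 mg

Vd = 6 L/kg × 112 kg = 672.0 L
CL = 0.693 × Vd / t½ = 0.693 × 672.0 / 44 = 10.58 L/h
D = CL × Css × τ / F / S = 10.58 × 6.69 × 4 / 0.36 / 0.73 = 1077 mg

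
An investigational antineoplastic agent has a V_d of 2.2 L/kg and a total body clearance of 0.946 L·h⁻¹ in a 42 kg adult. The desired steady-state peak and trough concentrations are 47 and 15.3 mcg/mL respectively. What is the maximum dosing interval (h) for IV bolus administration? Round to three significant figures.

110 h

Vd(total) = 42 kg × 2.2 L/kg = 92.40 L
k = CL / Vd = 0.9460 / 92.40 = 0.01024 h⁻¹
Between IV bolus doses, concentration decays as C = C₀·e^(−kτ), so C_peak/C_trough = e^(kτ).
τ_max = ln(C_peak/C_trough) / k = ln(47/15.3) / 0.01024 = 1.122 / 0.01024 = 109.6 h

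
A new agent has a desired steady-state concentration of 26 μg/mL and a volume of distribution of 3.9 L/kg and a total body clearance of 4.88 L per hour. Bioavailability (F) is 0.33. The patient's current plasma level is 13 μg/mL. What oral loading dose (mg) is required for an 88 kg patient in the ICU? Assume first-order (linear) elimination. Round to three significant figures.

Vd(total) = 88 kg × 3.9 L/kg = 343.2 L
The loading dose fills Vd to the target concentration.
Concentration deficit ΔC = 26 − 13 = 13.00 mg/L
LD = Vd × ΔC / F = 343.2 × 13.00 / 0.33 = 13520 mg

13500 mg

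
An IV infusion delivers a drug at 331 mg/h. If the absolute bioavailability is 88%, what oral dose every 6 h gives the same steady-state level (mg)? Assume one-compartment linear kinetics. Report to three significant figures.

To maintain the same Css, the systemic dosing rate must be unchanged: F·D/τ = infusion rate.
D = rate × τ / F = 331 × 6 / 0.88 = 2257 mg

2260 mg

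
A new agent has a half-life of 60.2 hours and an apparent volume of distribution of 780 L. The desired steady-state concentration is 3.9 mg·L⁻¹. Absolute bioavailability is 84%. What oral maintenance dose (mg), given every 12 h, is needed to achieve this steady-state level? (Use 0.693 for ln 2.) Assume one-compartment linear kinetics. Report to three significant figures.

CL = ln 2 · Vd / t½ = 0.693 × 780.0 / 60.2 = 8.979 L/h
D = CL × Css × τ / F = 8.979 × 3.9 × 12 / 0.84 = 500.3 mg

500 mg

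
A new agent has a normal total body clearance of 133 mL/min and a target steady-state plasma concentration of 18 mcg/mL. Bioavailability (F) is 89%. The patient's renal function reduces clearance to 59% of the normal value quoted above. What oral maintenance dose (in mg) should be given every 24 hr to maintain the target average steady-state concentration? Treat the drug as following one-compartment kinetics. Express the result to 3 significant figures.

CL = 133 mL/min × 60/1000 = 7.980 L/h
Patient clearance = 0.59 × 7.980 = 4.708 L/h
D = CL × Css × τ / F = 4.708 × 18 × 24 / 0.89 = 2285 mg

2290 mg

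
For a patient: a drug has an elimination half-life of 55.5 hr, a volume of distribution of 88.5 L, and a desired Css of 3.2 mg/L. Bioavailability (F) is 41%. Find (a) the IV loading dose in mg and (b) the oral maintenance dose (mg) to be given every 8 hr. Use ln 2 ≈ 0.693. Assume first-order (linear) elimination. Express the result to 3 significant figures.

LD = Vd × C = 88.50 × 3.2 = 283.2 mg
CL = 0.693 × Vd / t½ = 0.693 × 88.50 / 55.5 = 1.105 L/h
D = CL × Css × τ / F = 1.105 × 3.2 × 8 / 0.41 = 69.00 mg

(a) 283 mg; (b) 69.0 mg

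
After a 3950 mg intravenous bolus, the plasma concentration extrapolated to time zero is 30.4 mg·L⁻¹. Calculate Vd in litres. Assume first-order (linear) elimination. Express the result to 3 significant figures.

130 L

Immediately after an IV bolus, C₀ = Dose / Vd, so Vd = Dose / C₀.
Vd = 3950 / 30.4 = 129.9 L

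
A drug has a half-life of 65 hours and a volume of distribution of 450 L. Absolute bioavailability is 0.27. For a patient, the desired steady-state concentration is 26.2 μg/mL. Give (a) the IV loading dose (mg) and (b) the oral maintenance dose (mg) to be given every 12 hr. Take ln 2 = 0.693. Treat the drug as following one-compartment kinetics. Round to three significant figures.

(a) 11800 mg; (b) 5590 mg

LD = Vd × C = 450.0 × 26.2 = 11790 mg
CL = 0.693 × Vd / t½ = 0.693 × 450.0 / 65 = 4.798 L/h
D = CL × Css × τ / F = 4.798 × 26.2 × 12 / 0.27 = 5587 mg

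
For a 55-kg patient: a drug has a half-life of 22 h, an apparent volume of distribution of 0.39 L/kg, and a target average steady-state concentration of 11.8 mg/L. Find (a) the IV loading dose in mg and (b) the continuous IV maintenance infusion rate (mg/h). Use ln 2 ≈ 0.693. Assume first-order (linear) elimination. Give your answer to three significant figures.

(a) 253 mg; (b) 7.97 mg/h

Vd(total) = 55 kg × 0.39 L/kg = 21.45 L
LD = Vd × C = 21.45 × 11.8 = 253.1 mg
CL = 0.693 × Vd / t½ = 0.693 × 21.45 / 22 = 0.6757 L/h
Infusion rate = CL × Css = 0.6757 × 11.8 = 7.973 mg/h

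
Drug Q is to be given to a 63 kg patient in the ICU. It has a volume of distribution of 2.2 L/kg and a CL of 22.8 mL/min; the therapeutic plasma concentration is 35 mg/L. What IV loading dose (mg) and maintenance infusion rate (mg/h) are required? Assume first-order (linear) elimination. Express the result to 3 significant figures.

(a) 4850 mg; (b) 47.9 mg/h

Vd = 2.2 L/kg × 63 kg = 138.6 L
Loading dose = Vd × C = 138.6 × 35 = 4851 mg
CL = 22.8 mL/min × 60/1000 = 1.368 L/h
Maintenance infusion rate = CL × Css = 1.368 × 35 = 47.88 mg/h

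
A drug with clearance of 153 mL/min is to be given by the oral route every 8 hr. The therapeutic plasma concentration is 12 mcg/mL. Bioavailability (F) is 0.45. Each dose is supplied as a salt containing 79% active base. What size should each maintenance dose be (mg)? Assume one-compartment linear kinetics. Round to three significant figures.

2480 mg

CL = 153 mL/min = 153 × 0.06 = 9.180 L/h
D = CL × Css × τ / F / S = 9.180 × 12 × 8 / 0.45 / 0.79 = 2479 mg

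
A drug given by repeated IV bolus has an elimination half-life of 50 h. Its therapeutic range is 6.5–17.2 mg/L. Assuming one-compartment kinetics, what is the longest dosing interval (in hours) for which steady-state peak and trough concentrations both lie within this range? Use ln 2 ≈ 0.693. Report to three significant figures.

70.2 h

k = 0.693 / t½ = 0.693 / 50 = 0.01386 h⁻¹
Between IV bolus doses, concentration decays as C = C₀·e^(−kτ), so C_peak/C_trough = e^(kτ).
τ_max = ln(C_peak/C_trough) / k = ln(17.2/6.5) / 0.01386 = 0.9731 / 0.01386 = 70.21 h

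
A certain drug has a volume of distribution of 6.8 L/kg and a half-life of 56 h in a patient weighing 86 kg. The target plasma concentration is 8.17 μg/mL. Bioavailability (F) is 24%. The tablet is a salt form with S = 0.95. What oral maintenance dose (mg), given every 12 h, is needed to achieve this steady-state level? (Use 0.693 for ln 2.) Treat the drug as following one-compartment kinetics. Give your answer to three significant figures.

Vd = 6.8 L/kg × 86 kg = 584.8 L
CL = ln 2 · Vd / t½ = 0.693 × 584.8 / 56 = 7.237 L/h
D = CL × Css × τ / F / S = 7.237 × 8.17 × 12 / 0.24 / 0.95 = 3112 mg

3110 mg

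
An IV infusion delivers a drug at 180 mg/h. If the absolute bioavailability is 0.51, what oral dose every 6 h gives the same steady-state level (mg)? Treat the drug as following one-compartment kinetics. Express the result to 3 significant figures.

2120 mg

To maintain the same Css, the systemic dosing rate must be unchanged: F·D/τ = infusion rate.
D = rate × τ / F = 180 × 6 / 0.51 = 2118 mg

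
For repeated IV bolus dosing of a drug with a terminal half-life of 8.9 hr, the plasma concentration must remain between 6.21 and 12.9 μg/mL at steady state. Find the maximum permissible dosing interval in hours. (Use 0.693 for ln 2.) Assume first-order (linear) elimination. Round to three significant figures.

9.39 h

k = 0.693 / t½ = 0.693 / 8.9 = 0.07787 h⁻¹
Between IV bolus doses, concentration decays as C = C₀·e^(−kτ), so C_peak/C_trough = e^(kτ).
τ_max = ln(C_peak/C_trough) / k = ln(12.9/6.21) / 0.07787 = 0.7311 / 0.07787 = 9.389 h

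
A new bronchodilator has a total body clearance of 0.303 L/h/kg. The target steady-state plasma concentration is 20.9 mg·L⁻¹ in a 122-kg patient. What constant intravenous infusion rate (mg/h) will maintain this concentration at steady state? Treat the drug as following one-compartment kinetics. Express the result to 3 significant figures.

773 mg/h

CL = 0.303 L/h/kg × 122 kg = 36.97 L/h
At steady state, infusion rate equals elimination rate: rate in = CL × Css.
R₀ = 36.97 × 20.9 = 772.7 mg/h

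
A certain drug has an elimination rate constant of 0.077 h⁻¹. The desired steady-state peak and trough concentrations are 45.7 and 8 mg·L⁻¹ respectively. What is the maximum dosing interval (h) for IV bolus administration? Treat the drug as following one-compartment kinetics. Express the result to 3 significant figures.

22.6 h

Between IV bolus doses, concentration decays as C = C₀·e^(−kτ), so C_peak/C_trough = e^(kτ).
τ_max = ln(C_peak/C_trough) / k = ln(45.7/8) / 0.07700 = 1.743 / 0.07700 = 22.64 h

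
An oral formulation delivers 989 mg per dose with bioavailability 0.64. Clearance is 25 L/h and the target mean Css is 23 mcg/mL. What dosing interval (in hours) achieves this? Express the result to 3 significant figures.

1.10 h

F·D/τ = CL·Css → τ = F·D / (CL·Css).
τ = 0.64 × 989 / (25 × 23) = 1.101 h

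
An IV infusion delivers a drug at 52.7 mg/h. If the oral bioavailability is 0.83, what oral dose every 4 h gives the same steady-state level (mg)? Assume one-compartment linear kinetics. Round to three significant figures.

254 mg

To maintain the same Css, the systemic dosing rate must be unchanged: F·D/τ = infusion rate.
D = rate × τ / F = 52.7 × 4 / 0.83 = 254.0 mg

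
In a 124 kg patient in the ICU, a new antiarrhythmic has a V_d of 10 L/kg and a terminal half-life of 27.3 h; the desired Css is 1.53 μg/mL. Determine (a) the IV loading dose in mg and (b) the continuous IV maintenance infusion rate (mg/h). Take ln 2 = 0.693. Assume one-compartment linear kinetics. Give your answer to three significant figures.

Total Vd = 10 × 124 = 1240 L
LD = Vd × C = 1240 × 1.53 = 1897 mg
CL = 0.693 × Vd / t½ = 0.693 × 1240 / 27.3 = 31.48 L/h
Infusion rate = CL × Css = 31.48 × 1.53 = 48.16 mg/h

(a) 1900 mg; (b) 48.2 mg/h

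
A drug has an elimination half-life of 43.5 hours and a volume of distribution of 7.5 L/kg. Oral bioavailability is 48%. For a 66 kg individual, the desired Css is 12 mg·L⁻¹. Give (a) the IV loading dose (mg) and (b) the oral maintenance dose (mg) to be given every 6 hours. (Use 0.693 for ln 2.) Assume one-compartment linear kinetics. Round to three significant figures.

(a) 5940 mg; (b) 1180 mg

Total Vd = 7.5 × 66 = 495.0 L
LD = Vd × C = 495.0 × 12 = 5940 mg
CL = 0.693 × Vd / t½ = 0.693 × 495.0 / 43.5 = 7.886 L/h
D = CL × Css × τ / F = 7.886 × 12 × 6 / 0.48 = 1183 mg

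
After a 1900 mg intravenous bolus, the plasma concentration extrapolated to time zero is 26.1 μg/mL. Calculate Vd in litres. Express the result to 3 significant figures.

72.8 L

Immediately after an IV bolus, C₀ = Dose / Vd, so Vd = Dose / C₀.
Vd = 1900 / 26.1 = 72.80 L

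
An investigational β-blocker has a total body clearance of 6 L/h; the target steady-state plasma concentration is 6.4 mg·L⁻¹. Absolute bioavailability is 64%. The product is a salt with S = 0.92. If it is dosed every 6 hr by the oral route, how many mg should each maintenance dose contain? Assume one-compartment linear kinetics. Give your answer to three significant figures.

391 mg

D = CL × Css × τ / F / S = 6.000 × 6.4 × 6 / 0.64 / 0.92 = 391.3 mg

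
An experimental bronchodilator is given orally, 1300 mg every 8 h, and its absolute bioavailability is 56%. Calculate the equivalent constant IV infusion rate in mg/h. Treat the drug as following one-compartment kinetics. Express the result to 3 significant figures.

Equivalent systemic input: infusion rate = F·D/τ.
Rate = 0.56 × 1300 / 8 = 91.00 mg/h

91.0 mg/h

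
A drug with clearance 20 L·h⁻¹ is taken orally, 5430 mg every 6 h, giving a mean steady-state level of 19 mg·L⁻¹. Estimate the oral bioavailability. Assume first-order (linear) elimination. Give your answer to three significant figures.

0.420

F·D/τ = CL·Css at steady state → F = CL·Css·τ / D.
F = 20 × 19 × 6 / 5430 = 0.420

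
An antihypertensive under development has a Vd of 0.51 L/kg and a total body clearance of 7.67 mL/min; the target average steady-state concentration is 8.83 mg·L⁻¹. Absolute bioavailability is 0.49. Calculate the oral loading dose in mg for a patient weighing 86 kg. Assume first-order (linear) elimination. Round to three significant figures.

790 mg

Vd(total) = 86 kg × 0.51 L/kg = 43.86 L
The loading dose fills Vd to the target concentration.
LD = Vd × C / F = 43.86 × 8.830 / 0.49 = 790.4 mg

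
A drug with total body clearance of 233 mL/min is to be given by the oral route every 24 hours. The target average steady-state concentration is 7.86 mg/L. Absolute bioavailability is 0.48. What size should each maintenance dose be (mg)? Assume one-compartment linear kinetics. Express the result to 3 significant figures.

CL = 233 mL/min × 60/1000 = 13.98 L/h
At steady state, dose per interval replaces the amount cleared in that interval: F·D/τ = CL·Css.
D = CL × Css × τ / F = 13.98 × 7.86 × 24 / 0.48 = 5494 mg

5490 mg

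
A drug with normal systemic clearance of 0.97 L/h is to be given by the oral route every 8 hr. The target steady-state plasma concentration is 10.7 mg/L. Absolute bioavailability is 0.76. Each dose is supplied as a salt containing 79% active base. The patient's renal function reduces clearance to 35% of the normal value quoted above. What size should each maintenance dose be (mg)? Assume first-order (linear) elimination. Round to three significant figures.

48.4 mg

Patient clearance = 0.35 × 0.9700 = 0.3395 L/h
D = CL × Css × τ / F / S = 0.3395 × 10.7 × 8 / 0.76 / 0.79 = 48.40 mg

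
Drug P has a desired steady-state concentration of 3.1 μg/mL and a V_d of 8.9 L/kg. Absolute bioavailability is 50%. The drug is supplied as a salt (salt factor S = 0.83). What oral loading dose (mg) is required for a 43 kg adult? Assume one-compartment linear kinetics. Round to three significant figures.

2860 mg

Vd = 8.9 L/kg × 43 kg = 382.7 L
The loading dose fills Vd to the target concentration.
LD = Vd × C / F / S = 382.7 × 3.100 / 0.5 / 0.83 = 2859 mg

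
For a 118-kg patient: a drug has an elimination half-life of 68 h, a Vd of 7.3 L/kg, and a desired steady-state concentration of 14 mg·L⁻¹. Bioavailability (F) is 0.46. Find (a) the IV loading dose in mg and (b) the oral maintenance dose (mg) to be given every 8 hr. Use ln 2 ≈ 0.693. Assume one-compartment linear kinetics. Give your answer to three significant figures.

(a) 12100 mg; (b) 2140 mg

Vd = 7.3 L/kg × 118 kg = 861.4 L
LD = Vd × C = 861.4 × 14 = 12060 mg
CL = 0.693 × Vd / t½ = 0.693 × 861.4 / 68 = 8.779 L/h
D = CL × Css × τ / F = 8.779 × 14 × 8 / 0.46 = 2137 mg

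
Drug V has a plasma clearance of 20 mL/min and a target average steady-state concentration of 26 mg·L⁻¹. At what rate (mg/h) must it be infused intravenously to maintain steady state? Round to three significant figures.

CL = 20 mL/min × 60/1000 = 1.200 L/h
Rate = CL × Css = 1.200 × 26 = 31.20 mg/h

31.2 mg/h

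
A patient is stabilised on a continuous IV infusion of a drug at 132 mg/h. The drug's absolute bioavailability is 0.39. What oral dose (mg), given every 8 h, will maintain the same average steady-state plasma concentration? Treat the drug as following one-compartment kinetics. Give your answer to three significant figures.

To maintain the same Css, the systemic dosing rate must be unchanged: F·D/τ = infusion rate.
D = rate × τ / F = 132 × 8 / 0.39 = 2708 mg

2710 mg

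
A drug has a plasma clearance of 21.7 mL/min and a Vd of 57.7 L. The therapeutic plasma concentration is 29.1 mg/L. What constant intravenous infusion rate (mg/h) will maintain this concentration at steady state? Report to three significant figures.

37.9 mg/h

CL = 21.7 mL/min = 21.7 × 0.06 = 1.302 L/h
Infusion rate = CL · Css = 1.302 L/h × 29.1 mg/L = 37.89 mg/h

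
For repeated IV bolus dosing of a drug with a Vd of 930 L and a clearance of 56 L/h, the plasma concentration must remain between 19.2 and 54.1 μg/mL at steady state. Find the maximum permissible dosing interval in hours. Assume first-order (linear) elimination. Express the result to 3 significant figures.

k = CL / Vd = 56.00 / 930.0 = 0.06022 h⁻¹
Between IV bolus doses, concentration decays as C = C₀·e^(−kτ), so C_peak/C_trough = e^(kτ).
τ_max = ln(C_peak/C_trough) / k = ln(54.1/19.2) / 0.06022 = 1.036 / 0.06022 = 17.20 h

17.2 h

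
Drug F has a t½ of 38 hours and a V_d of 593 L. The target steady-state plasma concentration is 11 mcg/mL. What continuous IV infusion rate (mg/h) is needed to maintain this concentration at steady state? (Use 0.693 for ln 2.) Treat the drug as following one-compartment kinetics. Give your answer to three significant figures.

119 mg/h

CL = ln 2 · Vd / t½ = 0.693 × 593.0 / 38 = 10.81 L/h
Infusion rate = CL × Css = 10.81 × 11 = 118.9 mg/h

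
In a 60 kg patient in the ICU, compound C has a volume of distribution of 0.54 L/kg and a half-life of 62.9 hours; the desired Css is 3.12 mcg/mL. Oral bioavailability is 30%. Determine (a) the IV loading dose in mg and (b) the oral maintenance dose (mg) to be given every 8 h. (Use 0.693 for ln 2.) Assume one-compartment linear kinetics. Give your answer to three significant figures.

Vd(total) = 60 kg × 0.54 L/kg = 32.40 L
LD = Vd × C = 32.40 × 3.12 = 101.1 mg
CL = 0.693 × Vd / t½ = 0.693 × 32.40 / 62.9 = 0.3570 L/h
D = CL × Css × τ / F = 0.3570 × 3.12 × 8 / 0.3 = 29.70 mg

(a) 101 mg; (b) 29.7 mg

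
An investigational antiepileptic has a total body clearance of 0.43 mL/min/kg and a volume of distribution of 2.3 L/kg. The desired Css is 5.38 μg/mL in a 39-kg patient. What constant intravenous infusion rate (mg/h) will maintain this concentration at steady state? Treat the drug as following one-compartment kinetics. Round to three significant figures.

5.41 mg/h

CL = 0.43 mL/min/kg × 39 kg = 16.77 mL/min = 16.77 × 60/1000 = 1.006 L/h
Rate = CL × Css = 1.006 × 5.38 = 5.412 mg/h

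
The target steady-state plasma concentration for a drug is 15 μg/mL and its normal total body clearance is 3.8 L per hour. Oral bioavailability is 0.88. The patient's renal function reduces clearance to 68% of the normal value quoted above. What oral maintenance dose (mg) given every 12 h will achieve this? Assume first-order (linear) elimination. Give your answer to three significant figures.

Patient clearance = 0.68 × 3.800 = 2.584 L/h
D = CL × Css × τ / F = 2.584 × 15 × 12 / 0.88 = 528.5 mg

529 mg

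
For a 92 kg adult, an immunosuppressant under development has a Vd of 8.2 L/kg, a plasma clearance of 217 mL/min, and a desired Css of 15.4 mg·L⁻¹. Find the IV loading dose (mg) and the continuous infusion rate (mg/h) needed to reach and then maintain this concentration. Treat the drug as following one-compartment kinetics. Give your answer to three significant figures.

(a) 11600 mg; (b) 201 mg/h

Vd = 8.2 L/kg × 92 kg = 754.4 L
Loading dose = Vd × C = 754.4 × 15.4 = 11620 mg
Convert clearance: 217 mL/min × 60 min/h ÷ 1000 mL/L = 13.02 L/h
Maintenance: replace elimination → rate = CL × Css = 13.02 × 15.4 = 200.5 mg/h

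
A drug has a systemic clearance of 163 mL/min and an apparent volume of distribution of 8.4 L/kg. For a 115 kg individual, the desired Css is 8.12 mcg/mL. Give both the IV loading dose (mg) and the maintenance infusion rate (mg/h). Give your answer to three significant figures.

Total Vd = 8.4 × 115 = 966.0 L
Loading: fill Vd to C_target → 966.0 L × 8.12 mg/L = 7844 mg
Convert clearance: 163 mL/min × 60 min/h ÷ 1000 mL/L = 9.780 L/h
Maintenance infusion rate = CL × Css = 9.780 × 8.12 = 79.41 mg/h

(a) 7840 mg; (b) 79.4 mg/h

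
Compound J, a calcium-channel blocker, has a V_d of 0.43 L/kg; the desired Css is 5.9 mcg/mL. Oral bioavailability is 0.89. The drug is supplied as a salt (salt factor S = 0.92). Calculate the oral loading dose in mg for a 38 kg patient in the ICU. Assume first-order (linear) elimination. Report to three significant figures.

Vd = 0.43 L/kg × 38 kg = 16.34 L
The loading dose fills Vd to the target concentration.
LD = Vd × C / F / S = 16.34 × 5.900 / 0.89 / 0.92 = 117.7 mg

118 mg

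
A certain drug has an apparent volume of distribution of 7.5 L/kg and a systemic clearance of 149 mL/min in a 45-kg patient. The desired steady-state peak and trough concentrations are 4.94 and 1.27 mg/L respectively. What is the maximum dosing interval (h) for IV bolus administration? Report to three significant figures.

51.3 h

Vd = 7.5 L/kg × 45 kg = 337.5 L
CL = 149 mL/min × 60/1000 = 8.940 L/h
k = CL / Vd = 8.940 / 337.5 = 0.02649 h⁻¹
Between IV bolus doses, concentration decays as C = C₀·e^(−kτ), so C_peak/C_trough = e^(kτ).
τ_max = ln(C_peak/C_trough) / k = ln(4.94/1.27) / 0.02649 = 1.358 / 0.02649 = 51.26 h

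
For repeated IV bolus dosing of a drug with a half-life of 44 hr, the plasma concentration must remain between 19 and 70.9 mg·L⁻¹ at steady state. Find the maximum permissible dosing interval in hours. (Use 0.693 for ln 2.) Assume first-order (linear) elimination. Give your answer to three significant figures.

83.6 h

k = 0.693 / t½ = 0.693 / 44 = 0.01575 h⁻¹
Between IV bolus doses, concentration decays as C = C₀·e^(−kτ), so C_peak/C_trough = e^(kτ).
τ_max = ln(C_peak/C_trough) / k = ln(70.9/19) / 0.01575 = 1.317 / 0.01575 = 83.62 h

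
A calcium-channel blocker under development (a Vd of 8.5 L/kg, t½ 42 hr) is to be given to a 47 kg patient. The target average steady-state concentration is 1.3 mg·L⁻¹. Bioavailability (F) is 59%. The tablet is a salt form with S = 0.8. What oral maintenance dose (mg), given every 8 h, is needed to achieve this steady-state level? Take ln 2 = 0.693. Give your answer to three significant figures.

Total Vd = 8.5 × 47 = 399.5 L
CL = 0.693 × Vd / t½ = 0.693 × 399.5 / 42 = 6.592 L/h
D = CL × Css × τ / F / S = 6.592 × 1.3 × 8 / 0.59 / 0.8 = 145.2 mg

145 mg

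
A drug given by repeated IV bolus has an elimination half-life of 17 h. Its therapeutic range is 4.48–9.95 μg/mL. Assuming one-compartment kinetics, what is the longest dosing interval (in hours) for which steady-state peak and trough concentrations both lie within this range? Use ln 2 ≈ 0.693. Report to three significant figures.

19.6 h

k = 0.693 / t½ = 0.693 / 17 = 0.04076 h⁻¹
Between IV bolus doses, concentration decays as C = C₀·e^(−kτ), so C_peak/C_trough = e^(kτ).
τ_max = ln(C_peak/C_trough) / k = ln(9.95/4.48) / 0.04076 = 0.7979 / 0.04076 = 19.58 h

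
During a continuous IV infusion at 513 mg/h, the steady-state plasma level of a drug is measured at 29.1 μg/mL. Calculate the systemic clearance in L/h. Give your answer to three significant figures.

At steady state, infusion rate = CL × Css, so CL = rate / Css.
CL = 513 / 29.1 = 17.63 L/h

17.6 L/h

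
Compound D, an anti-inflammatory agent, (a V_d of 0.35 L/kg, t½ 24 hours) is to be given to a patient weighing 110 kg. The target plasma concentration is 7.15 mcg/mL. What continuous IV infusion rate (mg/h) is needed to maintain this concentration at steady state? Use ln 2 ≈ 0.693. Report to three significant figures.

Vd(total) = 110 kg × 0.35 L/kg = 38.50 L
k = 0.693/24 = 0.02888 h⁻¹, so CL = k·Vd = 0.02888 × 38.50 = 1.112 L/h
Infusion rate = CL × Css = 1.112 × 7.15 = 7.951 mg/h

7.95 mg/h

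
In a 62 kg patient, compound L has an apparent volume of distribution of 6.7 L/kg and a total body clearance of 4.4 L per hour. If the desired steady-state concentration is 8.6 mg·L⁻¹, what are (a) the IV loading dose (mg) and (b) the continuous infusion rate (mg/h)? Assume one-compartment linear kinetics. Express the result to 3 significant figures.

(a) 3570 mg; (b) 37.8 mg/h

Total Vd = 6.7 × 62 = 415.4 L
Loading: fill Vd to C_target → 415.4 L × 8.6 mg/L = 3572 mg
Maintenance: replace elimination → rate = CL × Css = 4.400 × 8.6 = 37.84 mg/h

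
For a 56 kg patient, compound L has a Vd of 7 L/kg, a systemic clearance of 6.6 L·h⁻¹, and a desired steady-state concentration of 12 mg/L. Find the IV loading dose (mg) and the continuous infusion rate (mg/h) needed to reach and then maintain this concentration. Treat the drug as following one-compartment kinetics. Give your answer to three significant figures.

(a) 4700 mg; (b) 79.2 mg/h

Vd(total) = 56 kg × 7 L/kg = 392.0 L
Loading dose = Vd × C = 392.0 × 12 = 4704 mg
Infusion rate = 6.600 L/h × 12 mg/L = 79.20 mg/h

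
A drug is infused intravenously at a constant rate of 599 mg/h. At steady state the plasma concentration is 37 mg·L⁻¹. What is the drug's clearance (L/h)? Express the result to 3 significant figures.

16.2 L/h

At steady state, infusion rate = CL × Css, so CL = rate / Css.
CL = 599 / 37 = 16.19 L/h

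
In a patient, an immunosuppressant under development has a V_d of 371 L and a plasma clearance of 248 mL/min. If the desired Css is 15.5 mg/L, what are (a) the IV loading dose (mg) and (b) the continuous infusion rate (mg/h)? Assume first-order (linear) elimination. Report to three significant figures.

(a) 5750 mg; (b) 231 mg/h

LD = Vd · C_target = 371.0 × 15.5 = 5751 mg
Convert clearance: 248 mL/min × 60 min/h ÷ 1000 mL/L = 14.88 L/h
Maintenance: replace elimination → rate = CL × Css = 14.88 × 15.5 = 230.6 mg/h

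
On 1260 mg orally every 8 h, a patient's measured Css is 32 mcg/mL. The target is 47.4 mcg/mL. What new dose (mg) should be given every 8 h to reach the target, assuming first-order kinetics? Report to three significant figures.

1870 mg

For first-order elimination, Css ∝ F·D/(CL·τ); F and CL are unchanged, so Css ∝ D/τ.
D₂ = D₁ × (Css,target / Css,current) = 1260 × 47.4/32 = 1866 mg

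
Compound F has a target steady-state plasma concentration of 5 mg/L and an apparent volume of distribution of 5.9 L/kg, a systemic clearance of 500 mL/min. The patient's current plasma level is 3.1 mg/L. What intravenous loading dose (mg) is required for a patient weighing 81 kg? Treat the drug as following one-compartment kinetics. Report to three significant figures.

Total Vd = 5.9 × 81 = 477.9 L
Concentration deficit ΔC = 5 − 3.1 = 1.900 mg/L
LD = Vd × ΔC = 477.9 × 1.900 = 908.0 mg

908 mg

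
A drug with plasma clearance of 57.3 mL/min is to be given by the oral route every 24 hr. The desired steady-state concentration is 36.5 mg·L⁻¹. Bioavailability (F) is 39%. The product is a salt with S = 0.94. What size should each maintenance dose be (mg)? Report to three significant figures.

8220 mg

CL = 57.3 mL/min = 57.3 × 0.06 = 3.438 L/h
At steady state, dose per interval replaces the amount cleared in that interval: F·S·D/τ = CL·Css.
D = CL × Css × τ / F / S = 3.438 × 36.5 × 24 / 0.39 / 0.94 = 8215 mg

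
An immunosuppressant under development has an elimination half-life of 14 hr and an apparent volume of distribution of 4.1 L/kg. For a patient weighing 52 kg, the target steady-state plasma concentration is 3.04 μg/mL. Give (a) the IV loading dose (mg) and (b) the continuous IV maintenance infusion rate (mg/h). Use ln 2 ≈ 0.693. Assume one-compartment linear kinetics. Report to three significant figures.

(a) 648 mg; (b) 32.1 mg/h

Vd = 4.1 L/kg × 52 kg = 213.2 L
LD = Vd × C = 213.2 × 3.04 = 648.1 mg
CL = 0.693 × Vd / t½ = 0.693 × 213.2 / 14 = 10.55 L/h
Infusion rate = CL × Css = 10.55 × 3.04 = 32.07 mg/h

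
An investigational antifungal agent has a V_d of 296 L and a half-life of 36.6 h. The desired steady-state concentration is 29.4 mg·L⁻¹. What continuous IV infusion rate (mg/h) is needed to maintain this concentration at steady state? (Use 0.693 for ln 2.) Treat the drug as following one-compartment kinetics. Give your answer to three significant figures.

165 mg/h

CL = 0.693 × Vd / t½ = 0.693 × 296.0 / 36.6 = 5.605 L/h
Infusion rate = CL × Css = 5.605 × 29.4 = 164.8 mg/h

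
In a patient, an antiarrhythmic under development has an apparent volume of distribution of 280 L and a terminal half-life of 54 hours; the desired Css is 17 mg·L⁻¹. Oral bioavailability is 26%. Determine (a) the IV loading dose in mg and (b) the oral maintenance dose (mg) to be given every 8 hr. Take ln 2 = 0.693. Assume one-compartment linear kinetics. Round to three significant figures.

LD = Vd × C = 280.0 × 17 = 4760 mg
CL = 0.693 × Vd / t½ = 0.693 × 280.0 / 54 = 3.593 L/h
D = CL × Css × τ / F = 3.593 × 17 × 8 / 0.26 = 1879 mg

(a) 4760 mg; (b) 1880 mg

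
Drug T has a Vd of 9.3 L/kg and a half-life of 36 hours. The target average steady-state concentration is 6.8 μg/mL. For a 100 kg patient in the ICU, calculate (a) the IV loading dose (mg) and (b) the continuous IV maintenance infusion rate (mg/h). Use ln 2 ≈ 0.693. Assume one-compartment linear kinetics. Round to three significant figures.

Vd(total) = 100 kg × 9.3 L/kg = 930.0 L
LD = Vd × C = 930.0 × 6.8 = 6324 mg
CL = 0.693 × Vd / t½ = 0.693 × 930.0 / 36 = 17.90 L/h
Infusion rate = CL × Css = 17.90 × 6.8 = 121.7 mg/h

(a) 6320 mg; (b) 122 mg/h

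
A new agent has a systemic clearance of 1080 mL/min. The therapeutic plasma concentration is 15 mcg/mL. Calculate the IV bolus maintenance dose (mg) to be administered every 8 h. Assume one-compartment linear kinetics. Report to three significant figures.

CL = 1080 mL/min × 60/1000 = 64.80 L/h
At steady state, dose per interval replaces the amount cleared in that interval: D/τ = CL·Css.
D = CL × Css × τ = 64.80 × 15 × 8 = 7776 mg

7780 mg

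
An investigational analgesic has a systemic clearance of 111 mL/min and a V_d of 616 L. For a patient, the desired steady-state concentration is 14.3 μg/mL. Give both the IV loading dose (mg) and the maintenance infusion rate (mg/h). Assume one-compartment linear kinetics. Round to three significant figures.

(a) 8810 mg; (b) 95.2 mg/h

LD = Vd · C_target = 616.0 × 14.3 = 8809 mg
CL = 111 mL/min × 60/1000 = 6.660 L/h
Maintenance: replace elimination → rate = CL × Css = 6.660 × 14.3 = 95.24 mg/h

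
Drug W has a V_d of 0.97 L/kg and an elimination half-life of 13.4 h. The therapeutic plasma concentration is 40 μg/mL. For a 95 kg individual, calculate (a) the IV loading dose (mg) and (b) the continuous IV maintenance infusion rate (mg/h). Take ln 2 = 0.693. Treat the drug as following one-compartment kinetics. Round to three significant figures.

(a) 3690 mg; (b) 191 mg/h

Vd = 0.97 L/kg × 95 kg = 92.15 L
LD = Vd × C = 92.15 × 40 = 3686 mg
CL = 0.693 × Vd / t½ = 0.693 × 92.15 / 13.4 = 4.766 L/h
Infusion rate = CL × Css = 4.766 × 40 = 190.6 mg/h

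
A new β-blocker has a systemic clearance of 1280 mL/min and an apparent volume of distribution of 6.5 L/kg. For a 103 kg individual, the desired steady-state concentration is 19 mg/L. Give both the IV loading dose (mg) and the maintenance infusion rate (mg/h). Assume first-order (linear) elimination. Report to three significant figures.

Vd = 6.5 L/kg × 103 kg = 669.5 L
Loading: fill Vd to C_target → 669.5 L × 19 mg/L = 12720 mg
CL = 1280 mL/min × 60/1000 = 76.80 L/h
Infusion rate = 76.80 L/h × 19 mg/L = 1459 mg/h

(a) 12700 mg; (b) 1460 mg/h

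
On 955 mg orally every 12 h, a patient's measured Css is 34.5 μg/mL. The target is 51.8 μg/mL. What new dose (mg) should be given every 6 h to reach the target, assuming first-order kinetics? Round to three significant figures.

With linear kinetics, Css is proportional to dose rate (D/τ) at fixed clearance.
D₂ = D₁ × (Css,target / Css,current) × (τ₂/τ₁) = 955 × (51.8/34.5) × (6/12) = 716.9 mg

717 mg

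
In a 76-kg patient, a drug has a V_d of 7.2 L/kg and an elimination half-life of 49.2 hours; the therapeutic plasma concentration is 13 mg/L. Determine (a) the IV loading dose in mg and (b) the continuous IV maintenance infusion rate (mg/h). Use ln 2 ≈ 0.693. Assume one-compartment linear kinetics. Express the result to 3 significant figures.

Vd(total) = 76 kg × 7.2 L/kg = 547.2 L
LD = Vd × C = 547.2 × 13 = 7114 mg
CL = 0.693 × Vd / t½ = 0.693 × 547.2 / 49.2 = 7.708 L/h
Infusion rate = CL × Css = 7.708 × 13 = 100.2 mg/h

(a) 7110 mg; (b) 100 mg/h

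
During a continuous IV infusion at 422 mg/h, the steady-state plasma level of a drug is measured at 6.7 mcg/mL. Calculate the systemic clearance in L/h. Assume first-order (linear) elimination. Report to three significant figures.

63.0 L/h

At steady state, infusion rate = CL × Css, so CL = rate / Css.
CL = 422 / 6.7 = 62.99 L/h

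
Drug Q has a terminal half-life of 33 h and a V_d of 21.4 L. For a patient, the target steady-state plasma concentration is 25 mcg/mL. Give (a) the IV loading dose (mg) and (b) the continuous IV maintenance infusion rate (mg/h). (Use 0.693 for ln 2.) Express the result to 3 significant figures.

(a) 535 mg; (b) 11.2 mg/h

LD = Vd × C = 21.40 × 25 = 535.0 mg
CL = 0.693 × Vd / t½ = 0.693 × 21.40 / 33 = 0.4494 L/h
Infusion rate = CL × Css = 0.4494 × 25 = 11.24 mg/h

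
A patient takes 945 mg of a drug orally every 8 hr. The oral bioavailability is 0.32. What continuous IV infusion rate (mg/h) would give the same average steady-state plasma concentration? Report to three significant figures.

37.8 mg/h

Equivalent systemic input: infusion rate = F·D/τ.
Rate = 0.32 × 945 / 8 = 37.80 mg/h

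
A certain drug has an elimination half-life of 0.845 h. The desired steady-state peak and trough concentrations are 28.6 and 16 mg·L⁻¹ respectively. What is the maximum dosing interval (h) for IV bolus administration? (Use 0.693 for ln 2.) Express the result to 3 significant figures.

k = 0.693 / t½ = 0.693 / 0.845 = 0.8201 h⁻¹
Between IV bolus doses, concentration decays as C = C₀·e^(−kτ), so C_peak/C_trough = e^(kτ).
τ_max = ln(C_peak/C_trough) / k = ln(28.6/16) / 0.8201 = 0.5808 / 0.8201 = 0.7082 h

0.708 h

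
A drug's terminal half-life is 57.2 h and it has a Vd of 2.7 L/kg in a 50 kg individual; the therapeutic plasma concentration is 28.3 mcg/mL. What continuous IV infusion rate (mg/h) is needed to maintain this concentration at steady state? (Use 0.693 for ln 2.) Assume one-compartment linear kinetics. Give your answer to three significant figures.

Vd(total) = 50 kg × 2.7 L/kg = 135.0 L
CL = 0.693 × Vd / t½ = 0.693 × 135.0 / 57.2 = 1.636 L/h
Infusion rate = CL × Css = 1.636 × 28.3 = 46.30 mg/h

46.3 mg/h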